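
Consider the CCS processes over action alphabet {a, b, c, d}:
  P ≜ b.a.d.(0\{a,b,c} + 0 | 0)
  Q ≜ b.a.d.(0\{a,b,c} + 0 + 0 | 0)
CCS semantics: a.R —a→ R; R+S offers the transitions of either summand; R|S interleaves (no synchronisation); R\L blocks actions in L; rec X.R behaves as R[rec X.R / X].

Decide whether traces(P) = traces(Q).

P's transition system — 4 states:
  s0 = b.a.d.(0\{a,b,c} + 0 | 0) | ··b··> s1
  s1 = a.d.(0\{a,b,c} + 0 | 0) | ··a··> s2
  s2 = d.(0\{a,b,c} + 0 | 0) | ··d··> s3
  s3 = 0\{a,b,c} + 0 | 0 | ∅
Q's transition system — 4 states:
  t0 = b.a.d.(0\{a,b,c} + 0 + 0 | 0) | ··b··> t1
  t1 = a.d.(0\{a,b,c} + 0 + 0 | 0) | ··a··> t2
  t2 = d.(0\{a,b,c} + 0 + 0 | 0) | ··d··> t3
  t3 = 0\{a,b,c} + 0 + 0 | 0 | ∅
Partition-refinement fixed point:
  B0 = {s0, t0}
  B1 = {s1, t1}
  B2 = {s2, t2}
  B3 = {s3, t3}
s0 ∈ B0, t0 ∈ B0 → same block
Bisimilar ⇒ trace-equivalent.

traces(P) = traces(Q)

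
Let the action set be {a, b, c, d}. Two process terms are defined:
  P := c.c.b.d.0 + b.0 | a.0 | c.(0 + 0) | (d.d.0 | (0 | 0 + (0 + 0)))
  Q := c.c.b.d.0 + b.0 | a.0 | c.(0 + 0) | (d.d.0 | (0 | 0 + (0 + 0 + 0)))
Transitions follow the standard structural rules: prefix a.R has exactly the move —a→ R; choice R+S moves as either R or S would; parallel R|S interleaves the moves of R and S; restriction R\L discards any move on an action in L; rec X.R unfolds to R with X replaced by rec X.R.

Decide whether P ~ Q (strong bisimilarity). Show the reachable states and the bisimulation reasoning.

bisimilar

LTS(P): 28 reachable states
  s0 = c.c.b.d.0 + b.0 | a.0 | c.(0 + 0) | (d.d.0 | (0 | 0 + (0 + 0))) | --a--▸ s1, --b--▸ s2, --c--▸ s3, --c--▸ s4, --d--▸ s5
  s1 = b.0 | 0 | c.(0 + 0) | (d.d.0 | (0 | 0 + (0 + 0))) | --b--▸ s6, --c--▸ s7, --d--▸ s8
  s2 = 0 | a.0 | c.(0 + 0) | (d.d.0 | (0 | 0 + (0 + 0))) | --a--▸ s6, --c--▸ s9, --d--▸ s10
  s3 = b.0 | a.0 | (0 + 0) | (d.d.0 | (0 | 0 + (0 + 0))) | --a--▸ s7, --b--▸ s9, --d--▸ s11
  s4 = c.b.d.0 | --c--▸ s12
  s5 = b.0 | a.0 | c.(0 + 0) | (d.0 | (0 | 0 + (0 + 0))) | --a--▸ s8, --b--▸ s10, --c--▸ s11, --d--▸ s13
  s6 = 0 | 0 | c.(0 + 0) | (d.d.0 | (0 | 0 + (0 + 0))) | --c--▸ s14, --d--▸ s15
  s7 = b.0 | 0 | (0 + 0) | (d.d.0 | (0 | 0 + (0 + 0))) | --b--▸ s14, --d--▸ s16
  s8 = b.0 | 0 | c.(0 + 0) | (d.0 | (0 | 0 + (0 + 0))) | --b--▸ s15, --c--▸ s16, --d--▸ s17
  s9 = 0 | a.0 | (0 + 0) | (d.d.0 | (0 | 0 + (0 + 0))) | --a--▸ s14, --d--▸ s18
  s10 = 0 | a.0 | c.(0 + 0) | (d.0 | (0 | 0 + (0 + 0))) | --a--▸ s15, --c--▸ s18, --d--▸ s19
  s11 = b.0 | a.0 | (0 + 0) | (d.0 | (0 | 0 + (0 + 0))) | --a--▸ s16, --b--▸ s18, --d--▸ s20
  s12 = b.d.0 | --b--▸ s21
  s13 = b.0 | a.0 | c.(0 + 0) | (0 | (0 | 0 + (0 + 0))) | --a--▸ s17, --b--▸ s19, --c--▸ s20
  s14 = 0 | 0 | (0 + 0) | (d.d.0 | (0 | 0 + (0 + 0))) | --d--▸ s22
  s15 = 0 | 0 | c.(0 + 0) | (d.0 | (0 | 0 + (0 + 0))) | --c--▸ s22, --d--▸ s23
  s16 = b.0 | 0 | (0 + 0) | (d.0 | (0 | 0 + (0 + 0))) | --b--▸ s22, --d--▸ s24
  s17 = b.0 | 0 | c.(0 + 0) | (0 | (0 | 0 + (0 + 0))) | --b--▸ s23, --c--▸ s24
  s18 = 0 | a.0 | (0 + 0) | (d.0 | (0 | 0 + (0 + 0))) | --a--▸ s22, --d--▸ s25
  s19 = 0 | a.0 | c.(0 + 0) | (0 | (0 | 0 + (0 + 0))) | --a--▸ s23, --c--▸ s25
  s20 = b.0 | a.0 | (0 + 0) | (0 | (0 | 0 + (0 + 0))) | --a--▸ s24, --b--▸ s25
  s21 = d.0 | --d--▸ s26
  s22 = 0 | 0 | (0 + 0) | (d.0 | (0 | 0 + (0 + 0))) | --d--▸ s27
  s23 = 0 | 0 | c.(0 + 0) | (0 | (0 | 0 + (0 + 0))) | --c--▸ s27
  s24 = b.0 | 0 | (0 + 0) | (0 | (0 | 0 + (0 + 0))) | --b--▸ s27
  s25 = 0 | a.0 | (0 + 0) | (0 | (0 | 0 + (0 + 0))) | --a--▸ s27
  s26 = 0 | ∅
  s27 = 0 | 0 | (0 + 0) | (0 | (0 | 0 + (0 + 0))) | ∅
LTS(Q): 28 reachable states
  t0 = c.c.b.d.0 + b.0 | a.0 | c.(0 + 0) | (d.d.0 | (0 | 0 + (0 + 0 + 0))) | --a--▸ t1, --b--▸ t2, --c--▸ t3, --c--▸ t4, --d--▸ t5
  t1 = b.0 | 0 | c.(0 + 0) | (d.d.0 | (0 | 0 + (0 + 0 + 0))) | --b--▸ t6, --c--▸ t7, --d--▸ t8
  t2 = 0 | a.0 | c.(0 + 0) | (d.d.0 | (0 | 0 + (0 + 0 + 0))) | --a--▸ t6, --c--▸ t9, --d--▸ t10
  t3 = b.0 | a.0 | (0 + 0) | (d.d.0 | (0 | 0 + (0 + 0 + 0))) | --a--▸ t7, --b--▸ t9, --d--▸ t11
  t4 = c.b.d.0 | --c--▸ t12
  t5 = b.0 | a.0 | c.(0 + 0) | (d.0 | (0 | 0 + (0 + 0 + 0))) | --a--▸ t8, --b--▸ t10, --c--▸ t11, --d--▸ t13
  t6 = 0 | 0 | c.(0 + 0) | (d.d.0 | (0 | 0 + (0 + 0 + 0))) | --c--▸ t14, --d--▸ t15
  t7 = b.0 | 0 | (0 + 0) | (d.d.0 | (0 | 0 + (0 + 0 + 0))) | --b--▸ t14, --d--▸ t16
  t8 = b.0 | 0 | c.(0 + 0) | (d.0 | (0 | 0 + (0 + 0 + 0))) | --b--▸ t15, --c--▸ t16, --d--▸ t17
  t9 = 0 | a.0 | (0 + 0) | (d.d.0 | (0 | 0 + (0 + 0 + 0))) | --a--▸ t14, --d--▸ t18
  t10 = 0 | a.0 | c.(0 + 0) | (d.0 | (0 | 0 + (0 + 0 + 0))) | --a--▸ t15, --c--▸ t18, --d--▸ t19
  t11 = b.0 | a.0 | (0 + 0) | (d.0 | (0 | 0 + (0 + 0 + 0))) | --a--▸ t16, --b--▸ t18, --d--▸ t20
  t12 = b.d.0 | --b--▸ t21
  t13 = b.0 | a.0 | c.(0 + 0) | (0 | (0 | 0 + (0 + 0 + 0))) | --a--▸ t17, --b--▸ t19, --c--▸ t20
  t14 = 0 | 0 | (0 + 0) | (d.d.0 | (0 | 0 + (0 + 0 + 0))) | --d--▸ t22
  t15 = 0 | 0 | c.(0 + 0) | (d.0 | (0 | 0 + (0 + 0 + 0))) | --c--▸ t22, --d--▸ t23
  t16 = b.0 | 0 | (0 + 0) | (d.0 | (0 | 0 + (0 + 0 + 0))) | --b--▸ t22, --d--▸ t24
  t17 = b.0 | 0 | c.(0 + 0) | (0 | (0 | 0 + (0 + 0 + 0))) | --b--▸ t23, --c--▸ t24
  t18 = 0 | a.0 | (0 + 0) | (d.0 | (0 | 0 + (0 + 0 + 0))) | --a--▸ t22, --d--▸ t25
  t19 = 0 | a.0 | c.(0 + 0) | (0 | (0 | 0 + (0 + 0 + 0))) | --a--▸ t23, --c--▸ t25
  t20 = b.0 | a.0 | (0 + 0) | (0 | (0 | 0 + (0 + 0 + 0))) | --a--▸ t24, --b--▸ t25
  t21 = d.0 | --d--▸ t26
  t22 = 0 | 0 | (0 + 0) | (d.0 | (0 | 0 + (0 + 0 + 0))) | --d--▸ t27
  t23 = 0 | 0 | c.(0 + 0) | (0 | (0 | 0 + (0 + 0 + 0))) | --c--▸ t27
  t24 = b.0 | 0 | (0 + 0) | (0 | (0 | 0 + (0 + 0 + 0))) | --b--▸ t27
  t25 = 0 | a.0 | (0 + 0) | (0 | (0 | 0 + (0 + 0 + 0))) | --a--▸ t27
  t26 = 0 | ∅
  t27 = 0 | 0 | (0 + 0) | (0 | (0 | 0 + (0 + 0 + 0))) | ∅
Partition-refinement fixed point:
  B0 = {s0, t0}
  B1 = {s4, t4}
  B2 = {s12, t12}
  B3 = {s21, s22, t21, t22}
  B4 = {s26, s27, t26, t27}
  B5 = {s5, t5}
  B6 = {s8, t8}
  B7 = {s17, t17}
  B8 = {s23, t23}
  B9 = {s24, t24}
  B10 = {s16, t16}
  B11 = {s15, t15}
  B12 = {s11, t11}
  B13 = {s20, t20}
  B14 = {s25, t25}
  B15 = {s18, t18}
  B16 = {s10, t10}
  B17 = {s19, t19}
  B18 = {s13, t13}
  B19 = {s2, t2}
  B20 = {s9, t9}
  B21 = {s14, t14}
  B22 = {s6, t6}
  B23 = {s3, t3}
  B24 = {s7, t7}
  B25 = {s1, t1}
s0 ∈ B0, t0 ∈ B0 → same block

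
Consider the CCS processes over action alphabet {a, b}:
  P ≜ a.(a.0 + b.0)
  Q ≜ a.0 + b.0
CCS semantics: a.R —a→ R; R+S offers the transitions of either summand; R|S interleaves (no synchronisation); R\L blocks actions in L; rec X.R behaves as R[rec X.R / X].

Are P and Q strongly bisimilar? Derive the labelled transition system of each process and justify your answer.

LTS(P): 3 reachable states
  m0 = a.(a.0 + b.0) :: ··a··> m1
  m1 = a.0 + b.0 :: ··a··> m2, ··b··> m2
  m2 = 0 :: stopped
LTS(Q): 2 reachable states
  n0 = a.0 + b.0 :: ··a··> n1, ··b··> n1
  n1 = 0 :: stopped
Partition-refinement fixed point:
  B0 = {m0}
  B1 = {m1, n0}
  B2 = {m2, n1}
m0 ∈ B0, n0 ∈ B1 → different blocks

not bisimilar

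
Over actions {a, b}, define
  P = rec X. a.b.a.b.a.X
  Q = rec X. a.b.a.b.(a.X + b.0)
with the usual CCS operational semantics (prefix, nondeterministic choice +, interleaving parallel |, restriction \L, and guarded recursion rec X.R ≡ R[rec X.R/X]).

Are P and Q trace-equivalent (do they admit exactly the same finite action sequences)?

P's transition system — 5 states:
  p0 = rec X. a.b.a.b.a.X → =a=> p1
  p1 = b.a.b.a.(rec X. a.b.a.b.a.X) → =b=> p2
  p2 = a.b.a.(rec X. a.b.a.b.a.X) → =a=> p3
  p3 = b.a.(rec X. a.b.a.b.a.X) → =b=> p4
  p4 = a.(rec X. a.b.a.b.a.X) → =a=> p0
Q's transition system — 6 states:
  q0 = rec X. a.b.a.b.(a.X + b.0) → =a=> q1
  q1 = b.a.b.(a.(rec X. a.b.a.b.(a.X + b.0)) + b.0) → =b=> q2
  q2 = a.b.(a.(rec X. a.b.a.b.(a.X + b.0)) + b.0) → =a=> q3
  q3 = b.(a.(rec X. a.b.a.b.(a.X + b.0)) + b.0) → =b=> q4
  q4 = a.(rec X. a.b.a.b.(a.X + b.0)) + b.0 → =a=> q0, =b=> q5
  q5 = 0 → stopped
Run σ = ⟨ababb⟩ on Q: start {q0}
  after a @ step 1: {q1}
  after b @ step 2: {q2}
  after a @ step 3: {q3}
  after b @ step 4: {q4}
  after b @ step 5: {q5}
  ✓ Q
Run σ = ⟨ababb⟩ on P: start {p0}
  after a @ step 1: {p1}
  after b @ step 2: {p2}
  after a @ step 3: {p3}
  after b @ step 4: {p4}
  after b @ step 5: ∅ (P stuck)

traces(P) ≠ traces(Q) — witness ⟨ababb⟩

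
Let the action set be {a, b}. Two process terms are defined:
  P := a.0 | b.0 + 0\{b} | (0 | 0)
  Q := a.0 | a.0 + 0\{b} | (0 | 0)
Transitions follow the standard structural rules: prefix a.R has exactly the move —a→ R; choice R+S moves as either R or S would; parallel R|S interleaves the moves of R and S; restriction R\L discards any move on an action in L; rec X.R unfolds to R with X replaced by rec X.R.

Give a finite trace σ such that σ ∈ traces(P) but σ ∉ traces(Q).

b

LTS(P): 4 reachable states
  m0 = a.0 | b.0 + 0\{b} | (0 | 0) → ··a··> m1, ··b··> m2
  m1 = 0 | b.0 → ··b··> m3
  m2 = a.0 | 0 → ··a··> m3
  m3 = 0 | 0 → deadlocked
LTS(Q): 4 reachable states
  n0 = a.0 | a.0 + 0\{b} | (0 | 0) → ··a··> n1, ··a··> n2
  n1 = 0 | a.0 → ··a··> n3
  n2 = a.0 | 0 → ··a··> n3
  n3 = 0 | 0 → deadlocked
Run σ = ⟨b⟩ on P: start {m0}
  step 1 (b): {m2}
  ✓ P
Run σ = ⟨b⟩ on Q: start {n0}
  step 1 (b): ∅  — Q cannot continue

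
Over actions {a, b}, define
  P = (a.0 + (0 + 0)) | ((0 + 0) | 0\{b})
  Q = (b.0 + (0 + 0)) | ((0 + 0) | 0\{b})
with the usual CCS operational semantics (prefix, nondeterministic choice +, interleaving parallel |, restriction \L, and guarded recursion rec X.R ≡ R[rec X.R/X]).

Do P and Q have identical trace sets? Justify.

P's transition system — 2 states:
  m0 = (a.0 + (0 + 0)) | ((0 + 0) | 0\{b}) :: —a→ m1
  m1 = 0 | ((0 + 0) | 0\{b}) :: deadlocked
Q's transition system — 2 states:
  n0 = (b.0 + (0 + 0)) | ((0 + 0) | 0\{b}) :: —b→ n1
  n1 = 0 | ((0 + 0) | 0\{b}) :: deadlocked
Trace ⟨a⟩ through P, begin at {m0}:
  after a @ step 1: {m1}
  P completes σ.
Trace ⟨a⟩ through Q, begin at {n0}:
  after a @ step 1: no successor for Q

NO — witness ⟨a⟩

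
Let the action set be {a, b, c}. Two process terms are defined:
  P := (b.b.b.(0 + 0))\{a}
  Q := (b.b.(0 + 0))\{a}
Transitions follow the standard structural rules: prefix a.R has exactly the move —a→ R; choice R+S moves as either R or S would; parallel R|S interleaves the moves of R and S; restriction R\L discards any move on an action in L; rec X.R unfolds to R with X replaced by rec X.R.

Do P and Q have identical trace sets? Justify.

trace-distinct — witness ⟨bbb⟩

P's transition system — 4 states:
  p0 = (b.b.b.(0 + 0))\{a} has moves --b--▸ p1
  p1 = (b.b.(0 + 0))\{a} has moves --b--▸ p2
  p2 = (b.(0 + 0))\{a} has moves --b--▸ p3
  p3 = (0 + 0)\{a} has moves stopped
Q's transition system — 3 states:
  q0 = (b.b.(0 + 0))\{a} has moves --b--▸ q1
  q1 = (b.(0 + 0))\{a} has moves --b--▸ q2
  q2 = (0 + 0)\{a} has moves stopped
Executing bbb from P (initial set {p0}):
  after b @ step 1: {p1}
  after b @ step 2: {p2}
  after b @ step 3: {p3}
  P completes σ.
Executing bbb from Q (initial set {q0}):
  after b @ step 1: {q1}
  after b @ step 2: {q2}
  after b @ step 3: ∅  — Q cannot continue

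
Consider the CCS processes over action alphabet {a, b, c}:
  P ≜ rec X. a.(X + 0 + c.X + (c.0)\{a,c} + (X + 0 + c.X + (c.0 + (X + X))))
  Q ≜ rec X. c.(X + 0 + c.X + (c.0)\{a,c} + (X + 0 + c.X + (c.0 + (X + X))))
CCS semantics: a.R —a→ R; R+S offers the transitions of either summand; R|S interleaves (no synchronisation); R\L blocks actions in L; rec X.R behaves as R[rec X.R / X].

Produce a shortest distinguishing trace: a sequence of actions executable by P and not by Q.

LTS(P): 3 reachable states
  u0 = rec X. a.(X + 0 + c.X + (c.0)\{a,c} + (X + 0 + c.X + (c.0 + (X + X)))) | —a→ u1
  u1 = (rec X. a.(X + 0 + c.X + (c.0)\{a,c} + (X + 0 + c.X + (c.0 + (X + X))))) + 0 + c.(rec X. a.(X + 0 + c.X + (c.0)\{a,c} + (X + 0 + c.X + (c.0 + (X + X))))) + (c.0)\{a,c} + ((rec X. a.(X + 0 + c.X + (c.0)\{a,c} + (X + 0 + c.X + (c.0 + (X + X))))) + 0 + c.(rec X. a.(X + 0 + c.X + (c.0)\{a,c} + (X + 0 + c.X + (c.0 + (X + X))))) + (c.0 + ((rec X. a.(X + 0 + c.X + (c.0)\{a,c} + (X + 0 + c.X + (c.0 + (X + X))))) + (rec X. a.(X + 0 + c.X + (c.0)\{a,c} + (X + 0 + c.X + (c.0 + (X + X)))))))) | —a→ u1, —c→ u0, —c→ u2
  u2 = 0 | ∅
LTS(Q): 3 reachable states
  v0 = rec X. c.(X + 0 + c.X + (c.0)\{a,c} + (X + 0 + c.X + (c.0 + (X + X)))) | —c→ v1
  v1 = (rec X. c.(X + 0 + c.X + (c.0)\{a,c} + (X + 0 + c.X + (c.0 + (X + X))))) + 0 + c.(rec X. c.(X + 0 + c.X + (c.0)\{a,c} + (X + 0 + c.X + (c.0 + (X + X))))) + (c.0)\{a,c} + ((rec X. c.(X + 0 + c.X + (c.0)\{a,c} + (X + 0 + c.X + (c.0 + (X + X))))) + 0 + c.(rec X. c.(X + 0 + c.X + (c.0)\{a,c} + (X + 0 + c.X + (c.0 + (X + X))))) + (c.0 + ((rec X. c.(X + 0 + c.X + (c.0)\{a,c} + (X + 0 + c.X + (c.0 + (X + X))))) + (rec X. c.(X + 0 + c.X + (c.0)\{a,c} + (X + 0 + c.X + (c.0 + (X + X)))))))) | —c→ v0, —c→ v1, —c→ v2
  v2 = 0 | ∅
Run σ = ⟨a⟩ on P: start {u0}
  step 1 (a): {u1}
  ✓ P
Run σ = ⟨a⟩ on Q: start {v0}
  step 1 (a): ∅ (Q stuck)

a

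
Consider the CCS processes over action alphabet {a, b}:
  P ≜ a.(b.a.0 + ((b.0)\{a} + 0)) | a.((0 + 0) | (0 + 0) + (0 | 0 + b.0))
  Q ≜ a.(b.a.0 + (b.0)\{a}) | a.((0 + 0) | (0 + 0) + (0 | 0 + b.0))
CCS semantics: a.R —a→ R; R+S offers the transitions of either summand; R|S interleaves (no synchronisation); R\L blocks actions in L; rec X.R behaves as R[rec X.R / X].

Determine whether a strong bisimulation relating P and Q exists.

P's transition system — 15 states:
  m0 = a.(b.a.0 + ((b.0)\{a} + 0)) | a.((0 + 0) | (0 + 0) + (0 | 0 + b.0)) → =a=> m1, =a=> m2
  m1 = (b.a.0 + ((b.0)\{a} + 0)) | a.((0 + 0) | (0 + 0) + (0 | 0 + b.0)) → =a=> m3, =b=> m4, =b=> m5
  m2 = a.(b.a.0 + ((b.0)\{a} + 0)) | ((0 + 0) | (0 + 0) + (0 | 0 + b.0)) → =a=> m3, =b=> m6
  m3 = (b.a.0 + ((b.0)\{a} + 0)) | ((0 + 0) | (0 + 0) + (0 | 0 + b.0)) → =b=> m7, =b=> m8, =b=> m9
  m4 = 0\{a} | a.((0 + 0) | (0 + 0) + (0 | 0 + b.0)) → =a=> m8
  m5 = a.0 | a.((0 + 0) | (0 + 0) + (0 | 0 + b.0)) → =a=> m10, =a=> m9
  m6 = a.(b.a.0 + ((b.0)\{a} + 0)) | 0 → =a=> m7
  m7 = (b.a.0 + ((b.0)\{a} + 0)) | 0 → =b=> m11, =b=> m12
  m8 = 0\{a} | ((0 + 0) | (0 + 0) + (0 | 0 + b.0)) → =b=> m11
  m9 = a.0 | ((0 + 0) | (0 + 0) + (0 | 0 + b.0)) → =a=> m13, =b=> m12
  m10 = 0 | a.((0 + 0) | (0 + 0) + (0 | 0 + b.0)) → =a=> m13
  m11 = 0\{a} | 0 → (no moves)
  m12 = a.0 | 0 → =a=> m14
  m13 = 0 | ((0 + 0) | (0 + 0) + (0 | 0 + b.0)) → =b=> m14
  m14 = 0 | 0 → (no moves)
Q's transition system — 15 states:
  n0 = a.(b.a.0 + (b.0)\{a}) | a.((0 + 0) | (0 + 0) + (0 | 0 + b.0)) → =a=> n1, =a=> n2
  n1 = (b.a.0 + (b.0)\{a}) | a.((0 + 0) | (0 + 0) + (0 | 0 + b.0)) → =a=> n3, =b=> n4, =b=> n5
  n2 = a.(b.a.0 + (b.0)\{a}) | ((0 + 0) | (0 + 0) + (0 | 0 + b.0)) → =a=> n3, =b=> n6
  n3 = (b.a.0 + (b.0)\{a}) | ((0 + 0) | (0 + 0) + (0 | 0 + b.0)) → =b=> n7, =b=> n8, =b=> n9
  n4 = 0\{a} | a.((0 + 0) | (0 + 0) + (0 | 0 + b.0)) → =a=> n8
  n5 = a.0 | a.((0 + 0) | (0 + 0) + (0 | 0 + b.0)) → =a=> n10, =a=> n9
  n6 = a.(b.a.0 + (b.0)\{a}) | 0 → =a=> n7
  n7 = (b.a.0 + (b.0)\{a}) | 0 → =b=> n11, =b=> n12
  n8 = 0\{a} | ((0 + 0) | (0 + 0) + (0 | 0 + b.0)) → =b=> n11
  n9 = a.0 | ((0 + 0) | (0 + 0) + (0 | 0 + b.0)) → =a=> n13, =b=> n12
  n10 = 0 | a.((0 + 0) | (0 + 0) + (0 | 0 + b.0)) → =a=> n13
  n11 = 0\{a} | 0 → (no moves)
  n12 = a.0 | 0 → =a=> n14
  n13 = 0 | ((0 + 0) | (0 + 0) + (0 | 0 + b.0)) → =b=> n14
  n14 = 0 | 0 → (no moves)
Partition-refinement fixed point:
  B0 = {m0, n0}
  B1 = {m2, n2}
  B2 = {m6, n6}
  B3 = {m7, n7}
  B4 = {m11, m14, n11, n14}
  B5 = {m12, n12}
  B6 = {m3, n3}
  B7 = {m13, m8, n13, n8}
  B8 = {m9, n9}
  B9 = {m1, n1}
  B10 = {m10, m4, n10, n4}
  B11 = {m5, n5}
m0 ∈ B0, n0 ∈ B0 → same block

YES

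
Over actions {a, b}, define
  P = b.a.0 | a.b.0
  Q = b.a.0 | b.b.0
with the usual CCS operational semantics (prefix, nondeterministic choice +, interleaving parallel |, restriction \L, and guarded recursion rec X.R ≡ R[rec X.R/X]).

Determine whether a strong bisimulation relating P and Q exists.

not bisimilar

Reachable graph of P (9 states):
  u0 = b.a.0 | a.b.0 ⊢ =a=> u1, =b=> u2
  u1 = b.a.0 | b.0 ⊢ =b=> u3, =b=> u4
  u2 = a.0 | a.b.0 ⊢ =a=> u3, =a=> u5
  u3 = a.0 | b.0 ⊢ =a=> u6, =b=> u7
  u4 = b.a.0 | 0 ⊢ =b=> u7
  u5 = 0 | a.b.0 ⊢ =a=> u6
  u6 = 0 | b.0 ⊢ =b=> u8
  u7 = a.0 | 0 ⊢ =a=> u8
  u8 = 0 | 0 ⊢ stopped
Reachable graph of Q (9 states):
  v0 = b.a.0 | b.b.0 ⊢ =b=> v1, =b=> v2
  v1 = a.0 | b.b.0 ⊢ =a=> v3, =b=> v4
  v2 = b.a.0 | b.0 ⊢ =b=> v4, =b=> v5
  v3 = 0 | b.b.0 ⊢ =b=> v6
  v4 = a.0 | b.0 ⊢ =a=> v6, =b=> v7
  v5 = b.a.0 | 0 ⊢ =b=> v7
  v6 = 0 | b.0 ⊢ =b=> v8
  v7 = a.0 | 0 ⊢ =a=> v8
  v8 = 0 | 0 ⊢ stopped
Partition-refinement fixed point:
  B0 = {u0}
  B1 = {u2}
  B2 = {u3, v4}
  B3 = {u6, v6}
  B4 = {u8, v8}
  B5 = {u7, v7}
  B6 = {u5}
  B7 = {u1, v2}
  B8 = {u4, v5}
  B9 = {v0}
  B10 = {v1}
  B11 = {v3}
u0 ∈ B0, v0 ∈ B9 → different blocks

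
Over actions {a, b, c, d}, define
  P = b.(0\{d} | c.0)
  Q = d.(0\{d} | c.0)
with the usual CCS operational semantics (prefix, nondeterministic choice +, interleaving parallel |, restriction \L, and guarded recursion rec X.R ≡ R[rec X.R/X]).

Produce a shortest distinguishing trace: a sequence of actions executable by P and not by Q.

b

P's transition system — 3 states:
  m0 = b.(0\{d} | c.0) | -b-> m1
  m1 = 0\{d} | c.0 | -c-> m2
  m2 = 0\{d} | 0 | stopped
Q's transition system — 3 states:
  n0 = d.(0\{d} | c.0) | -d-> n1
  n1 = 0\{d} | c.0 | -c-> n2
  n2 = 0\{d} | 0 | stopped
Trace ⟨b⟩ through P, begin at {m0}:
  [1] b ⇒ {m1}
  — P admits the full trace.
Trace ⟨b⟩ through Q, begin at {n0}:
  [1] b ⇒ ∅  — Q cannot continue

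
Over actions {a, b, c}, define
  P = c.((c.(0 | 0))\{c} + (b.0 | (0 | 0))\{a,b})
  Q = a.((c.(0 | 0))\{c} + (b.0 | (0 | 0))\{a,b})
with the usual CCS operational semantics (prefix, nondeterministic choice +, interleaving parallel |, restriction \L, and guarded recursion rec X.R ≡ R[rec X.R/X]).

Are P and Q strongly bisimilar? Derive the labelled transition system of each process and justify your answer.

NO

LTS(P): 2 reachable states
  u0 = c.((c.(0 | 0))\{c} + (b.0 | (0 | 0))\{a,b}) → -c-> u1
  u1 = (c.(0 | 0))\{c} + (b.0 | (0 | 0))\{a,b} → ∅
LTS(Q): 2 reachable states
  v0 = a.((c.(0 | 0))\{c} + (b.0 | (0 | 0))\{a,b}) → -a-> v1
  v1 = (c.(0 | 0))\{c} + (b.0 | (0 | 0))\{a,b} → ∅
Coarsest stable partition (strong bisimilarity classes):
  B0 = {u0}
  B1 = {u1, v1}
  B2 = {v0}
u0 ∈ B0, v0 ∈ B2 → different blocks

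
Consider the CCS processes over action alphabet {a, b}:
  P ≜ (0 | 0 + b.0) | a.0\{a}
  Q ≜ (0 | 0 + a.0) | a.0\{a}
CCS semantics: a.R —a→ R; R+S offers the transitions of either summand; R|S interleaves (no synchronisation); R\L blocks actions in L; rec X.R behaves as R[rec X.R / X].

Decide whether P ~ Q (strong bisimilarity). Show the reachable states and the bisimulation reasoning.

NO

LTS(P): 4 reachable states
  u0 = (0 | 0 + b.0) | a.0\{a} has moves -a-> u1, -b-> u2
  u1 = (0 | 0 + b.0) | 0\{a} has moves -b-> u3
  u2 = 0 | a.0\{a} has moves -a-> u3
  u3 = 0 | 0\{a} has moves ·
LTS(Q): 4 reachable states
  v0 = (0 | 0 + a.0) | a.0\{a} has moves -a-> v1, -a-> v2
  v1 = (0 | 0 + a.0) | 0\{a} has moves -a-> v3
  v2 = 0 | a.0\{a} has moves -a-> v3
  v3 = 0 | 0\{a} has moves ·
Coarsest stable partition (strong bisimilarity classes):
  B0 = {u0}
  B1 = {u2, v1, v2}
  B2 = {u3, v3}
  B3 = {u1}
  B4 = {v0}
u0 ∈ B0, v0 ∈ B4 → different blocks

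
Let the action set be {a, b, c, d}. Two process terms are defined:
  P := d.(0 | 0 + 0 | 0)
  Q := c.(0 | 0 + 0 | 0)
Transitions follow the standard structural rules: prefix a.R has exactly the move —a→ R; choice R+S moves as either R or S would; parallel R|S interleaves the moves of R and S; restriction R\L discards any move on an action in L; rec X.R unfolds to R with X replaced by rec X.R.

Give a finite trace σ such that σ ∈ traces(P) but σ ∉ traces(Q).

Reachable graph of P (2 states):
  s0 = d.(0 | 0 + 0 | 0) has moves ··d··> s1
  s1 = 0 | 0 + 0 | 0 has moves ·
Reachable graph of Q (2 states):
  t0 = c.(0 | 0 + 0 | 0) has moves ··c··> t1
  t1 = 0 | 0 + 0 | 0 has moves ·
Run σ = ⟨d⟩ on P: start {s0}
  [1] d ⇒ {s1}
  ✓ P
Run σ = ⟨d⟩ on Q: start {t0}
  [1] d ⇒ ∅  — Q cannot continue

d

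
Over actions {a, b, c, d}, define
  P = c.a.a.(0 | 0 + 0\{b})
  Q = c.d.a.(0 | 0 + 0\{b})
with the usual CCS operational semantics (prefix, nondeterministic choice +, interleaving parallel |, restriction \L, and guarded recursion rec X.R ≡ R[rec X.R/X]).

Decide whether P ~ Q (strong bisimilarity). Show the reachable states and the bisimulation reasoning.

LTS(P): 4 reachable states
  p0 = c.a.a.(0 | 0 + 0\{b}) ⊢ --c--▸ p1
  p1 = a.a.(0 | 0 + 0\{b}) ⊢ --a--▸ p2
  p2 = a.(0 | 0 + 0\{b}) ⊢ --a--▸ p3
  p3 = 0 | 0 + 0\{b} ⊢ ·
LTS(Q): 4 reachable states
  q0 = c.d.a.(0 | 0 + 0\{b}) ⊢ --c--▸ q1
  q1 = d.a.(0 | 0 + 0\{b}) ⊢ --d--▸ q2
  q2 = a.(0 | 0 + 0\{b}) ⊢ --a--▸ q3
  q3 = 0 | 0 + 0\{b} ⊢ ·
Partition-refinement fixed point:
  B0 = {p0}
  B1 = {p1}
  B2 = {p2, q2}
  B3 = {p3, q3}
  B4 = {q0}
  B5 = {q1}
p0 ∈ B0, q0 ∈ B4 → different blocks

NO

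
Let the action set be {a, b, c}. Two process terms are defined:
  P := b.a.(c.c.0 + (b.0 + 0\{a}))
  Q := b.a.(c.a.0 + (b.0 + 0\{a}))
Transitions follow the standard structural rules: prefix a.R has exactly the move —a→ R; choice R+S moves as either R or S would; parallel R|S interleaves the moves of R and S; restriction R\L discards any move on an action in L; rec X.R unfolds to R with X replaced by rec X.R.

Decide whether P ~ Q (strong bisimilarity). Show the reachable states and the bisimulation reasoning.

Reachable graph of P (5 states):
  m0 = b.a.(c.c.0 + (b.0 + 0\{a})) → =b=> m1
  m1 = a.(c.c.0 + (b.0 + 0\{a})) → =a=> m2
  m2 = c.c.0 + (b.0 + 0\{a}) → =b=> m3, =c=> m4
  m3 = 0 → stopped
  m4 = c.0 → =c=> m3
Reachable graph of Q (5 states):
  n0 = b.a.(c.a.0 + (b.0 + 0\{a})) → =b=> n1
  n1 = a.(c.a.0 + (b.0 + 0\{a})) → =a=> n2
  n2 = c.a.0 + (b.0 + 0\{a}) → =b=> n3, =c=> n4
  n3 = 0 → stopped
  n4 = a.0 → =a=> n3
Coarsest stable partition (strong bisimilarity classes):
  B0 = {m0}
  B1 = {m1}
  B2 = {m2}
  B3 = {m4}
  B4 = {m3, n3}
  B5 = {n0}
  B6 = {n1}
  B7 = {n2}
  B8 = {n4}
m0 ∈ B0, n0 ∈ B5 → different blocks

P ≁ Q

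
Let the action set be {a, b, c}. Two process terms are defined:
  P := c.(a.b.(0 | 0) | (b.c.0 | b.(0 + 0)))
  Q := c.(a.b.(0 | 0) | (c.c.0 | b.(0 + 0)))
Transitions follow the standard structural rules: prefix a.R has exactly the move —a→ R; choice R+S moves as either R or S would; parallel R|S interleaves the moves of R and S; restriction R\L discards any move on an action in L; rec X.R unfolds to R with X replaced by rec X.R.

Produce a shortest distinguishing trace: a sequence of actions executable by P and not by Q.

Reachable graph of P (19 states):
  p0 = c.(a.b.(0 | 0) | (b.c.0 | b.(0 + 0))) ⊢ ··c··> p1
  p1 = a.b.(0 | 0) | (b.c.0 | b.(0 + 0)) ⊢ ··a··> p2, ··b··> p3, ··b··> p4
  p2 = b.(0 | 0) | (b.c.0 | b.(0 + 0)) ⊢ ··b··> p5, ··b··> p6, ··b··> p7
  p3 = a.b.(0 | 0) | (b.c.0 | (0 + 0)) ⊢ ··a··> p6, ··b··> p8
  p4 = a.b.(0 | 0) | (c.0 | b.(0 + 0)) ⊢ ··a··> p7, ··b··> p8, ··c··> p9
  p5 = 0 | 0 | (b.c.0 | b.(0 + 0)) ⊢ ··b··> p10, ··b··> p11
  p6 = b.(0 | 0) | (b.c.0 | (0 + 0)) ⊢ ··b··> p10, ··b··> p12
  p7 = b.(0 | 0) | (c.0 | b.(0 + 0)) ⊢ ··b··> p11, ··b··> p12, ··c··> p13
  p8 = a.b.(0 | 0) | (c.0 | (0 + 0)) ⊢ ··a··> p12, ··c··> p14
  p9 = a.b.(0 | 0) | (0 | b.(0 + 0)) ⊢ ··a··> p13, ··b··> p14
  p10 = 0 | 0 | (b.c.0 | (0 + 0)) ⊢ ··b··> p15
  p11 = 0 | 0 | (c.0 | b.(0 + 0)) ⊢ ··b··> p15, ··c··> p16
  p12 = b.(0 | 0) | (c.0 | (0 + 0)) ⊢ ··b··> p15, ··c··> p17
  p13 = b.(0 | 0) | (0 | b.(0 + 0)) ⊢ ··b··> p16, ··b··> p17
  p14 = a.b.(0 | 0) | (0 | (0 + 0)) ⊢ ··a··> p17
  p15 = 0 | 0 | (c.0 | (0 + 0)) ⊢ ··c··> p18
  p16 = 0 | 0 | (0 | b.(0 + 0)) ⊢ ··b··> p18
  p17 = b.(0 | 0) | (0 | (0 + 0)) ⊢ ··b··> p18
  p18 = 0 | 0 | (0 | (0 + 0)) ⊢ deadlocked
Reachable graph of Q (19 states):
  q0 = c.(a.b.(0 | 0) | (c.c.0 | b.(0 + 0))) ⊢ ··c··> q1
  q1 = a.b.(0 | 0) | (c.c.0 | b.(0 + 0)) ⊢ ··a··> q2, ··b··> q3, ··c··> q4
  q2 = b.(0 | 0) | (c.c.0 | b.(0 + 0)) ⊢ ··b··> q5, ··b··> q6, ··c··> q7
  q3 = a.b.(0 | 0) | (c.c.0 | (0 + 0)) ⊢ ··a··> q6, ··c··> q8
  q4 = a.b.(0 | 0) | (c.0 | b.(0 + 0)) ⊢ ··a··> q7, ··b··> q8, ··c··> q9
  q5 = 0 | 0 | (c.c.0 | b.(0 + 0)) ⊢ ··b··> q10, ··c··> q11
  q6 = b.(0 | 0) | (c.c.0 | (0 + 0)) ⊢ ··b··> q10, ··c··> q12
  q7 = b.(0 | 0) | (c.0 | b.(0 + 0)) ⊢ ··b··> q11, ··b··> q12, ··c··> q13
  q8 = a.b.(0 | 0) | (c.0 | (0 + 0)) ⊢ ··a··> q12, ··c··> q14
  q9 = a.b.(0 | 0) | (0 | b.(0 + 0)) ⊢ ··a··> q13, ··b··> q14
  q10 = 0 | 0 | (c.c.0 | (0 + 0)) ⊢ ··c··> q15
  q11 = 0 | 0 | (c.0 | b.(0 + 0)) ⊢ ··b··> q15, ··c··> q16
  q12 = b.(0 | 0) | (c.0 | (0 + 0)) ⊢ ··b··> q15, ··c··> q17
  q13 = b.(0 | 0) | (0 | b.(0 + 0)) ⊢ ··b··> q16, ··b··> q17
  q14 = a.b.(0 | 0) | (0 | (0 + 0)) ⊢ ··a··> q17
  q15 = 0 | 0 | (c.0 | (0 + 0)) ⊢ ··c··> q18
  q16 = 0 | 0 | (0 | b.(0 + 0)) ⊢ ··b··> q18
  q17 = b.(0 | 0) | (0 | (0 + 0)) ⊢ ··b··> q18
  q18 = 0 | 0 | (0 | (0 + 0)) ⊢ deadlocked
Executing cbb from P (initial set {p0}):
  step 1 (c): {p1}
  step 2 (b): {p3, p4}
  step 3 (b): {p8}
  — P admits the full trace.
Executing cbb from Q (initial set {q0}):
  step 1 (c): {q1}
  step 2 (b): {q3}
  step 3 (b): no successor for Q

cbb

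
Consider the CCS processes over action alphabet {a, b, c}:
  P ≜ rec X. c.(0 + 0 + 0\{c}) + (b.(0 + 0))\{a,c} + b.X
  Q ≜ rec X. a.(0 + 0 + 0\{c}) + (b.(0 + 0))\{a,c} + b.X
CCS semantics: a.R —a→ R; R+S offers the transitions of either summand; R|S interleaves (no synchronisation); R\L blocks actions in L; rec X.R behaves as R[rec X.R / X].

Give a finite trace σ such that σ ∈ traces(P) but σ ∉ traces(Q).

P's transition system — 3 states:
  p0 = rec X. c.(0 + 0 + 0\{c}) + (b.(0 + 0))\{a,c} + b.X :: -b-> p0, -b-> p1, -c-> p2
  p1 = (0 + 0)\{a,c} :: (no moves)
  p2 = 0 + 0 + 0\{c} :: (no moves)
Q's transition system — 3 states:
  q0 = rec X. a.(0 + 0 + 0\{c}) + (b.(0 + 0))\{a,c} + b.X :: -a-> q1, -b-> q0, -b-> q2
  q1 = 0 + 0 + 0\{c} :: (no moves)
  q2 = (0 + 0)\{a,c} :: (no moves)
Executing c from P (initial set {p0}):
  [1] c ⇒ {p2}
  P completes σ.
Executing c from Q (initial set {q0}):
  [1] c ⇒ ∅ (Q stuck)

c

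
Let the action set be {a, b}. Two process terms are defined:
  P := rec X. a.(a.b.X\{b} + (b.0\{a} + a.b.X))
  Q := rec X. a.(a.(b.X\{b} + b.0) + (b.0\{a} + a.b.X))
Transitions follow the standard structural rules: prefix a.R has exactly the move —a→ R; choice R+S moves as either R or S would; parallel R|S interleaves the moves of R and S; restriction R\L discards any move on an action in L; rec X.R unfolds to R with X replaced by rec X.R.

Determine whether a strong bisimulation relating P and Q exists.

P's transition system — 9 states:
  s0 = rec X. a.(a.b.X\{b} + (b.0\{a} + a.b.X)) has moves —a→ s1
  s1 = a.b.(rec X. a.(a.b.X\{b} + (b.0\{a} + a.b.X)))\{b} + (b.0\{a} + a.b.(rec X. a.(a.b.X\{b} + (b.0\{a} + a.b.X)))) has moves —a→ s2, —a→ s3, —b→ s4
  s2 = b.(rec X. a.(a.b.X\{b} + (b.0\{a} + a.b.X))) has moves —b→ s0
  s3 = b.(rec X. a.(a.b.X\{b} + (b.0\{a} + a.b.X)))\{b} has moves —b→ s5
  s4 = 0\{a} has moves stopped
  s5 = (rec X. a.(a.b.X\{b} + (b.0\{a} + a.b.X)))\{b} has moves —a→ s6
  s6 = (a.b.(rec X. a.(a.b.X\{b} + (b.0\{a} + a.b.X)))\{b} + (b.0\{a} + a.b.(rec X. a.(a.b.X\{b} + (b.0\{a} + a.b.X)))))\{b} has moves —a→ s7, —a→ s8
  s7 = (b.(rec X. a.(a.b.X\{b} + (b.0\{a} + a.b.X))))\{b} has moves stopped
  s8 = (b.(rec X. a.(a.b.X\{b} + (b.0\{a} + a.b.X)))\{b})\{b} has moves stopped
Q's transition system — 10 states:
  t0 = rec X. a.(a.(b.X\{b} + b.0) + (b.0\{a} + a.b.X)) has moves —a→ t1
  t1 = a.(b.(rec X. a.(a.(b.X\{b} + b.0) + (b.0\{a} + a.b.X)))\{b} + b.0) + (b.0\{a} + a.b.(rec X. a.(a.(b.X\{b} + b.0) + (b.0\{a} + a.b.X)))) has moves —a→ t2, —a→ t3, —b→ t4
  t2 = b.(rec X. a.(a.(b.X\{b} + b.0) + (b.0\{a} + a.b.X))) has moves —b→ t0
  t3 = b.(rec X. a.(a.(b.X\{b} + b.0) + (b.0\{a} + a.b.X)))\{b} + b.0 has moves —b→ t5, —b→ t6
  t4 = 0\{a} has moves stopped
  t5 = (rec X. a.(a.(b.X\{b} + b.0) + (b.0\{a} + a.b.X)))\{b} has moves —a→ t7
  t6 = 0 has moves stopped
  t7 = (a.(b.(rec X. a.(a.(b.X\{b} + b.0) + (b.0\{a} + a.b.X)))\{b} + b.0) + (b.0\{a} + a.b.(rec X. a.(a.(b.X\{b} + b.0) + (b.0\{a} + a.b.X)))))\{b} has moves —a→ t8, —a→ t9
  t8 = (b.(rec X. a.(a.(b.X\{b} + b.0) + (b.0\{a} + a.b.X))))\{b} has moves stopped
  t9 = (b.(rec X. a.(a.(b.X\{b} + b.0) + (b.0\{a} + a.b.X)))\{b} + b.0)\{b} has moves stopped
Partition-refinement fixed point:
  B0 = {s0}
  B1 = {s1}
  B2 = {s4, s7, s8, t4, t6, t8, t9}
  B3 = {s2}
  B4 = {s3}
  B5 = {s5, t5}
  B6 = {s6, t7}
  B7 = {t0}
  B8 = {t1}
  B9 = {t3}
  B10 = {t2}
s0 ∈ B0, t0 ∈ B7 → different blocks

NO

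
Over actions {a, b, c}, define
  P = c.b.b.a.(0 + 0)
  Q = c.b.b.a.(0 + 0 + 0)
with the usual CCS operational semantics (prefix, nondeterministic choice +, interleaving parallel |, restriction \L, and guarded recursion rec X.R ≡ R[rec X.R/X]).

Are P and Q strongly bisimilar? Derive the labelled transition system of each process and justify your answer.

YES

Reachable graph of P (5 states):
  m0 = c.b.b.a.(0 + 0) | --c--▸ m1
  m1 = b.b.a.(0 + 0) | --b--▸ m2
  m2 = b.a.(0 + 0) | --b--▸ m3
  m3 = a.(0 + 0) | --a--▸ m4
  m4 = 0 + 0 | ∅
Reachable graph of Q (5 states):
  n0 = c.b.b.a.(0 + 0 + 0) | --c--▸ n1
  n1 = b.b.a.(0 + 0 + 0) | --b--▸ n2
  n2 = b.a.(0 + 0 + 0) | --b--▸ n3
  n3 = a.(0 + 0 + 0) | --a--▸ n4
  n4 = 0 + 0 + 0 | ∅
Coarsest stable partition (strong bisimilarity classes):
  B0 = {m0, n0}
  B1 = {m1, n1}
  B2 = {m2, n2}
  B3 = {m3, n3}
  B4 = {m4, n4}
m0 ∈ B0, n0 ∈ B0 → same block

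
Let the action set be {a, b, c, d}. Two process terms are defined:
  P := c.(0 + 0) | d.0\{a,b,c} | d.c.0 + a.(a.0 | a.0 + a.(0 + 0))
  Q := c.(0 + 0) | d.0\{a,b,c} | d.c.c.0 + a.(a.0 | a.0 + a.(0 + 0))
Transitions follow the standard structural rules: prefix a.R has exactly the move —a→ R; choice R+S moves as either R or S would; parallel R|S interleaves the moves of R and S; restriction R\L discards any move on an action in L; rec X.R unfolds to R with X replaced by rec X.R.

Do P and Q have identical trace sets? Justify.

traces(P) ≠ traces(Q) — witness ⟨cdcc⟩

P's transition system — 17 states:
  p0 = c.(0 + 0) | d.0\{a,b,c} | d.c.0 + a.(a.0 | a.0 + a.(0 + 0)) :: =a=> p1, =c=> p2, =d=> p3, =d=> p4
  p1 = a.0 | a.0 + a.(0 + 0) :: =a=> p5, =a=> p6, =a=> p7
  p2 = (0 + 0) | d.0\{a,b,c} | d.c.0 :: =d=> p8, =d=> p9
  p3 = c.(0 + 0) | 0\{a,b,c} | d.c.0 :: =c=> p8, =d=> p10
  p4 = c.(0 + 0) | d.0\{a,b,c} | c.0 :: =c=> p11, =c=> p9, =d=> p10
  p5 = 0 + 0 :: deadlocked
  p6 = 0 | a.0 :: =a=> p12
  p7 = a.0 | 0 :: =a=> p12
  p8 = (0 + 0) | 0\{a,b,c} | d.c.0 :: =d=> p13
  p9 = (0 + 0) | d.0\{a,b,c} | c.0 :: =c=> p14, =d=> p13
  p10 = c.(0 + 0) | 0\{a,b,c} | c.0 :: =c=> p13, =c=> p15
  p11 = c.(0 + 0) | d.0\{a,b,c} | 0 :: =c=> p14, =d=> p15
  p12 = 0 | 0 :: deadlocked
  p13 = (0 + 0) | 0\{a,b,c} | c.0 :: =c=> p16
  p14 = (0 + 0) | d.0\{a,b,c} | 0 :: =d=> p16
  p15 = c.(0 + 0) | 0\{a,b,c} | 0 :: =c=> p16
  p16 = (0 + 0) | 0\{a,b,c} | 0 :: deadlocked
Q's transition system — 21 states:
  q0 = c.(0 + 0) | d.0\{a,b,c} | d.c.c.0 + a.(a.0 | a.0 + a.(0 + 0)) :: =a=> q1, =c=> q2, =d=> q3, =d=> q4
  q1 = a.0 | a.0 + a.(0 + 0) :: =a=> q5, =a=> q6, =a=> q7
  q2 = (0 + 0) | d.0\{a,b,c} | d.c.c.0 :: =d=> q8, =d=> q9
  q3 = c.(0 + 0) | 0\{a,b,c} | d.c.c.0 :: =c=> q8, =d=> q10
  q4 = c.(0 + 0) | d.0\{a,b,c} | c.c.0 :: =c=> q11, =c=> q9, =d=> q10
  q5 = 0 + 0 :: deadlocked
  q6 = 0 | a.0 :: =a=> q12
  q7 = a.0 | 0 :: =a=> q12
  q8 = (0 + 0) | 0\{a,b,c} | d.c.c.0 :: =d=> q13
  q9 = (0 + 0) | d.0\{a,b,c} | c.c.0 :: =c=> q14, =d=> q13
  q10 = c.(0 + 0) | 0\{a,b,c} | c.c.0 :: =c=> q13, =c=> q15
  q11 = c.(0 + 0) | d.0\{a,b,c} | c.0 :: =c=> q14, =c=> q16, =d=> q15
  q12 = 0 | 0 :: deadlocked
  q13 = (0 + 0) | 0\{a,b,c} | c.c.0 :: =c=> q17
  q14 = (0 + 0) | d.0\{a,b,c} | c.0 :: =c=> q18, =d=> q17
  q15 = c.(0 + 0) | 0\{a,b,c} | c.0 :: =c=> q17, =c=> q19
  q16 = c.(0 + 0) | d.0\{a,b,c} | 0 :: =c=> q18, =d=> q19
  q17 = (0 + 0) | 0\{a,b,c} | c.0 :: =c=> q20
  q18 = (0 + 0) | d.0\{a,b,c} | 0 :: =d=> q20
  q19 = c.(0 + 0) | 0\{a,b,c} | 0 :: =c=> q20
  q20 = (0 + 0) | 0\{a,b,c} | 0 :: deadlocked
Run σ = ⟨cdcc⟩ on Q: start {q0}
  after c @ step 1: {q2}
  after d @ step 2: {q8, q9}
  after c @ step 3: {q14}
  after c @ step 4: {q18}
  — Q admits the full trace.
Run σ = ⟨cdcc⟩ on P: start {p0}
  after c @ step 1: {p2}
  after d @ step 2: {p8, p9}
  after c @ step 3: {p14}
  after c @ step 4: ∅  — P cannot continue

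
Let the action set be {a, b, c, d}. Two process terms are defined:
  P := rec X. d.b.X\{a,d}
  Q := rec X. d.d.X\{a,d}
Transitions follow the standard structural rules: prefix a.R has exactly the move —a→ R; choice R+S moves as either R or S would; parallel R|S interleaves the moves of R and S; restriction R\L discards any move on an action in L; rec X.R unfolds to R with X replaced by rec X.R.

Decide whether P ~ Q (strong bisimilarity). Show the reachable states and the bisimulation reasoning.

Reachable graph of P (3 states):
  m0 = rec X. d.b.X\{a,d} :: =d=> m1
  m1 = b.(rec X. d.b.X\{a,d})\{a,d} :: =b=> m2
  m2 = (rec X. d.b.X\{a,d})\{a,d} :: ∅
Reachable graph of Q (3 states):
  n0 = rec X. d.d.X\{a,d} :: =d=> n1
  n1 = d.(rec X. d.d.X\{a,d})\{a,d} :: =d=> n2
  n2 = (rec X. d.d.X\{a,d})\{a,d} :: ∅
Coarsest stable partition (strong bisimilarity classes):
  B0 = {m0}
  B1 = {m1}
  B2 = {m2, n2}
  B3 = {n0}
  B4 = {n1}
m0 ∈ B0, n0 ∈ B3 → different blocks

NO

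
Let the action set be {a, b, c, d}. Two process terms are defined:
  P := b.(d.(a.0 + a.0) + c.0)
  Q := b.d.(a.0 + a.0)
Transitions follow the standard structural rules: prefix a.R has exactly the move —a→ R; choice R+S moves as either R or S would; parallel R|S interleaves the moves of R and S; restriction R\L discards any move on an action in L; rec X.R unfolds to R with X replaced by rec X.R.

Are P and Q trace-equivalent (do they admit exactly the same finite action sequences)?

P's transition system — 4 states:
  s0 = b.(d.(a.0 + a.0) + c.0) | —b→ s1
  s1 = d.(a.0 + a.0) + c.0 | —c→ s2, —d→ s3
  s2 = 0 | (no moves)
  s3 = a.0 + a.0 | —a→ s2
Q's transition system — 4 states:
  t0 = b.d.(a.0 + a.0) | —b→ t1
  t1 = d.(a.0 + a.0) | —d→ t2
  t2 = a.0 + a.0 | —a→ t3
  t3 = 0 | (no moves)
Run σ = ⟨bc⟩ on P: start {s0}
  after b @ step 1: {s1}
  after c @ step 2: {s2}
  — P admits the full trace.
Run σ = ⟨bc⟩ on Q: start {t0}
  after b @ step 1: {t1}
  after c @ step 2: no successor for Q

NO — witness ⟨bc⟩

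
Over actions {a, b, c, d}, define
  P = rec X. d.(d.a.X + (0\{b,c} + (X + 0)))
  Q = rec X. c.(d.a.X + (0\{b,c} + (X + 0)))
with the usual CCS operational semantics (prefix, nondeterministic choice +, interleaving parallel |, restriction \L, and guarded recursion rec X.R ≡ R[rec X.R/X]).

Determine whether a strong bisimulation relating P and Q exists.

P ≁ Q

Reachable graph of P (3 states):
  s0 = rec X. d.(d.a.X + (0\{b,c} + (X + 0))) ⊢ --d--▸ s1
  s1 = d.a.(rec X. d.(d.a.X + (0\{b,c} + (X + 0)))) + (0\{b,c} + ((rec X. d.(d.a.X + (0\{b,c} + (X + 0)))) + 0)) ⊢ --d--▸ s1, --d--▸ s2
  s2 = a.(rec X. d.(d.a.X + (0\{b,c} + (X + 0)))) ⊢ --a--▸ s0
Reachable graph of Q (3 states):
  t0 = rec X. c.(d.a.X + (0\{b,c} + (X + 0))) ⊢ --c--▸ t1
  t1 = d.a.(rec X. c.(d.a.X + (0\{b,c} + (X + 0)))) + (0\{b,c} + ((rec X. c.(d.a.X + (0\{b,c} + (X + 0)))) + 0)) ⊢ --c--▸ t1, --d--▸ t2
  t2 = a.(rec X. c.(d.a.X + (0\{b,c} + (X + 0)))) ⊢ --a--▸ t0
Bisimilarity quotient blocks:
  B0 = {s0}
  B1 = {s1}
  B2 = {s2}
  B3 = {t0}
  B4 = {t1}
  B5 = {t2}
s0 ∈ B0, t0 ∈ B3 → different blocks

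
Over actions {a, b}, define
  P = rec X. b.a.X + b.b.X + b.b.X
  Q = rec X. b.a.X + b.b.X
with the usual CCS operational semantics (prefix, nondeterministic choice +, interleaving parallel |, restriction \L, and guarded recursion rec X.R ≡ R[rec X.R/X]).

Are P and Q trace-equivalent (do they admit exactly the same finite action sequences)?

LTS(P): 3 reachable states
  s0 = rec X. b.a.X + b.b.X + b.b.X :: —b→ s1, —b→ s2
  s1 = a.(rec X. b.a.X + b.b.X + b.b.X) :: —a→ s0
  s2 = b.(rec X. b.a.X + b.b.X + b.b.X) :: —b→ s0
LTS(Q): 3 reachable states
  t0 = rec X. b.a.X + b.b.X :: —b→ t1, —b→ t2
  t1 = a.(rec X. b.a.X + b.b.X) :: —a→ t0
  t2 = b.(rec X. b.a.X + b.b.X) :: —b→ t0
Partition-refinement fixed point:
  B0 = {s0, t0}
  B1 = {s1, t1}
  B2 = {s2, t2}
s0 ∈ B0, t0 ∈ B0 → same block
Bisimilar ⇒ trace-equivalent.

traces(P) = traces(Q)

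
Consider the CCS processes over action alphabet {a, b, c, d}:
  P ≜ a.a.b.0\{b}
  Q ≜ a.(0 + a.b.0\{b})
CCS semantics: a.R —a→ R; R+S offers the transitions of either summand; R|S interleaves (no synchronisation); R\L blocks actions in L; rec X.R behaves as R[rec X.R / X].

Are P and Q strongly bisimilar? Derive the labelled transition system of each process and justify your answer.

LTS(P): 4 reachable states
  s0 = a.a.b.0\{b} → =a=> s1
  s1 = a.b.0\{b} → =a=> s2
  s2 = b.0\{b} → =b=> s3
  s3 = 0\{b} → ∅
LTS(Q): 4 reachable states
  t0 = a.(0 + a.b.0\{b}) → =a=> t1
  t1 = 0 + a.b.0\{b} → =a=> t2
  t2 = b.0\{b} → =b=> t3
  t3 = 0\{b} → ∅
Bisimilarity quotient blocks:
  B0 = {s0, t0}
  B1 = {s1, t1}
  B2 = {s2, t2}
  B3 = {s3, t3}
s0 ∈ B0, t0 ∈ B0 → same block

YES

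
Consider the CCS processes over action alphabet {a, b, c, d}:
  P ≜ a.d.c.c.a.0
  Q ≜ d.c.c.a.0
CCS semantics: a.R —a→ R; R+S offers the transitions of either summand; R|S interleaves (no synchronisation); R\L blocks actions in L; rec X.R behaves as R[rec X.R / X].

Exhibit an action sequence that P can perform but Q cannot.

a

P's transition system — 6 states:
  p0 = a.d.c.c.a.0 has moves —a→ p1
  p1 = d.c.c.a.0 has moves —d→ p2
  p2 = c.c.a.0 has moves —c→ p3
  p3 = c.a.0 has moves —c→ p4
  p4 = a.0 has moves —a→ p5
  p5 = 0 has moves deadlocked
Q's transition system — 5 states:
  q0 = d.c.c.a.0 has moves —d→ q1
  q1 = c.c.a.0 has moves —c→ q2
  q2 = c.a.0 has moves —c→ q3
  q3 = a.0 has moves —a→ q4
  q4 = 0 has moves deadlocked
Trace ⟨a⟩ through P, begin at {p0}:
  after a @ step 1: {p1}
  — P admits the full trace.
Trace ⟨a⟩ through Q, begin at {q0}:
  after a @ step 1: no successor for Q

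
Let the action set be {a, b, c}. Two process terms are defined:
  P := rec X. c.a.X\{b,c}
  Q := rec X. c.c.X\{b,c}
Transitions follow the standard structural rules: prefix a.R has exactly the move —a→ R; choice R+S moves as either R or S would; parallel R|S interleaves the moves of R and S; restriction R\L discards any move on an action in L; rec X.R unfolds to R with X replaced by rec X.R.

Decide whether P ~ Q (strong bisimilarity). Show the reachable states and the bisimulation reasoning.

LTS(P): 3 reachable states
  p0 = rec X. c.a.X\{b,c} | ··c··> p1
  p1 = a.(rec X. c.a.X\{b,c})\{b,c} | ··a··> p2
  p2 = (rec X. c.a.X\{b,c})\{b,c} | ·
LTS(Q): 3 reachable states
  q0 = rec X. c.c.X\{b,c} | ··c··> q1
  q1 = c.(rec X. c.c.X\{b,c})\{b,c} | ··c··> q2
  q2 = (rec X. c.c.X\{b,c})\{b,c} | ·
Bisimilarity quotient blocks:
  B0 = {p0}
  B1 = {p1}
  B2 = {p2, q2}
  B3 = {q0}
  B4 = {q1}
p0 ∈ B0, q0 ∈ B3 → different blocks

P ≁ Q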